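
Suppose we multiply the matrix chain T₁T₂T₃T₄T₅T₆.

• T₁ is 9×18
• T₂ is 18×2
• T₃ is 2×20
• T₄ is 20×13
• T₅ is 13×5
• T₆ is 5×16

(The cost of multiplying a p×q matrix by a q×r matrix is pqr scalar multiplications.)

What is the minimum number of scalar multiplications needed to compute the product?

Adjacent pairs: T₁T₂ = 9·18·2 = 324; T₂T₃ = 18·2·20 = 720; T₃T₄ = 2·20·13 = 520; T₄T₅ = 20·13·5 = 1300; T₅T₆ = 13·5·16 = 1040.
Length 3: T₁..T₃: k=1: 0+720+9·18·20=3960; k=2: 324+0+9·2·20=684 → min 684 | T₂..T₄: k=2: 0+520+18·2·13=988; k=3: 720+0+18·20·13=5400 → min 988 | T₃..T₅: k=3: 0+1300+2·20·5=1500; k=4: 520+0+2·13·5=650 → min 650 | T₄..T₆: k=4: 0+1040+20·13·16=5200; k=5: 1300+0+20·5·16=2900 → min 2900.
Length 4: T₁..T₄: k=1: 0+988+9·18·13=3094; k=2: 324+520+9·2·13=1078; k=3: 684+0+9·20·13=3024 → min 1078 | T₂..T₅: k=2: 0+650+18·2·5=830; k=3: 720+1300+18·20·5=3820; k=4: 988+0+18·13·5=2158 → min 830 | T₃..T₆: k=3: 0+2900+2·20·16=3540; k=4: 520+1040+2·13·16=1976; k=5: 650+0+2·5·16=810 → min 810.
Length 5: T₁..T₅: k=1: 0+830+9·18·5=1640; k=2: 324+650+9·2·5=1064; k=3: 684+1300+9·20·5=2884; k=4: 1078+0+9·13·5=1663 → min 1064 | T₂..T₆: k=2: 0+810+18·2·16=1386; k=3: 720+2900+18·20·16=9380; k=4: 988+1040+18·13·16=5772; k=5: 830+0+18·5·16=2270 → min 1386.
Length 6: T₁..T₆: k=1: 0+1386+9·18·16=3978; k=2: 324+810+9·2·16=1422; k=3: 684+2900+9·20·16=6464; k=4: 1078+1040+9·13·16=3990; k=5: 1064+0+9·5·16=1784 → min 1422.
Optimal order: ((T₁T₂)(((T₃T₄)T₅)T₆)) with cost 1422.

1422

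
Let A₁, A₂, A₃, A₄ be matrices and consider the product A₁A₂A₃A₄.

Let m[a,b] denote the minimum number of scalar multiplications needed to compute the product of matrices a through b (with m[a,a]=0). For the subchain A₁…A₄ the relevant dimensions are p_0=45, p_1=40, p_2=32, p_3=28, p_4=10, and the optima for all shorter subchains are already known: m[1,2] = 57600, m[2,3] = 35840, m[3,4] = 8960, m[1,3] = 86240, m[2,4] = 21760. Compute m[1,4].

39760

m[1,4] = min over k∈[1,3] of m[1,k]+m[k+1,4]+p_{0}·p_k·p_{4}.
k=1: 0 + 21760 + 45·40·10 = 39760; k=2: 57600 + 8960 + 45·32·10 = 80960; k=3: 86240 + 0 + 45·28·10 = 98840.
Minimum: 39760 at k=1.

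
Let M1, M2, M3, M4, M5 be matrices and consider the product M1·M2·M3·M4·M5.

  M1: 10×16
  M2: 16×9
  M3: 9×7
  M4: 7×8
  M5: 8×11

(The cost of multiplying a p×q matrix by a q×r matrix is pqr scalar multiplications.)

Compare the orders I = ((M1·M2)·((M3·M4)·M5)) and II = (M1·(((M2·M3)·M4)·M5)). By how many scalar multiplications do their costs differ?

Order I = ((M1·M2)·((M3·M4)·M5)): (M1·M2): 10×16 by 16×9 → 10×9, cost 10·16·9 = 1440; (M3·M4): 9×7 by 7×8 → 9×8, cost 9·7·8 = 504; ((M3·M4)·M5): 9×8 by 8×11 → 9×11, cost 9·8·11 = 792; cumulative 1296; ((M1·M2)·((M3·M4)·M5)): 10×9 by 9×11 → 10×11, cost 10·9·11 = 990; cumulative 3726. Total 3726.
Order II = (M1·(((M2·M3)·M4)·M5)): (M2·M3): 16×9 by 9×7 → 16×7, cost 16·9·7 = 1008; ((M2·M3)·M4): 16×7 by 7×8 → 16×8, cost 16·7·8 = 896; cumulative 1904; (((M2·M3)·M4)·M5): 16×8 by 8×11 → 16×11, cost 16·8·11 = 1408; cumulative 3312; (M1·(((M2·M3)·M4)·M5)): 10×16 by 16×11 → 10×11, cost 10·16·11 = 1760; cumulative 5072. Total 5072.
Difference: |3726 − 5072| = 1346.

1346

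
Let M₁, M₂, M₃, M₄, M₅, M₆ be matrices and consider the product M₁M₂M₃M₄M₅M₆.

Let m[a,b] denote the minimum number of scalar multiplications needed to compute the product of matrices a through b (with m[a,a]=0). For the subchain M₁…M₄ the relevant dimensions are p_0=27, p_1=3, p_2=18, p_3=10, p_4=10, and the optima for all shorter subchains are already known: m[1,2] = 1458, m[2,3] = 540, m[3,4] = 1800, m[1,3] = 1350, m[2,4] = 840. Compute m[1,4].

1650

m[1,4] = min over k∈[1,3] of m[1,k]+m[k+1,4]+p_{0}·p_k·p_{4}.
k=1: 0 + 840 + 27·3·10 = 1650; k=2: 1458 + 1800 + 27·18·10 = 8118; k=3: 1350 + 0 + 27·10·10 = 4050.
Minimum: 1650 at k=1.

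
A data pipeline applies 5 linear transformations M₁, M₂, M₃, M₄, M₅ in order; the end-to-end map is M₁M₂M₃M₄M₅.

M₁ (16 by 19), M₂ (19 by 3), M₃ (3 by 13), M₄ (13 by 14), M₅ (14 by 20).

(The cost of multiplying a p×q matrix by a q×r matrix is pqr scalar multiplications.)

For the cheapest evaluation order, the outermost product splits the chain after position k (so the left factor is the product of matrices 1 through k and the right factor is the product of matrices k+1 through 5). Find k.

2

Adjacent pairs: M₁M₂ = 16·19·3 = 912; M₂M₃ = 19·3·13 = 741; M₃M₄ = 3·13·14 = 546; M₄M₅ = 13·14·20 = 3640.
Length 3: M₁..M₃: k=1: 0+741+16·19·13=4693; k=2: 912+0+16·3·13=1536 → min 1536 | M₂..M₄: k=2: 0+546+19·3·14=1344; k=3: 741+0+19·13·14=4199 → min 1344 | M₃..M₅: k=3: 0+3640+3·13·20=4420; k=4: 546+0+3·14·20=1386 → min 1386.
Length 4: M₁..M₄: k=1: 0+1344+16·19·14=5600; k=2: 912+546+16·3·14=2130; k=3: 1536+0+16·13·14=4448 → min 2130 | M₂..M₅: k=2: 0+1386+19·3·20=2526; k=3: 741+3640+19·13·20=9321; k=4: 1344+0+19·14·20=6664 → min 2526.
Top-level splits: k=1: (M₁..M₁)·(M₂..M₅) → 0+2526+16·19·20 = 8606; k=2: (M₁..M₂)·(M₃..M₅) → 912+1386+16·3·20 = 3258; k=3: (M₁..M₃)·(M₄..M₅) → 1536+3640+16·13·20 = 9336; k=4: (M₁..M₄)·(M₅..M₅) → 2130+0+16·14·20 = 6610.
Best split is after M₂, i.e. k = 2.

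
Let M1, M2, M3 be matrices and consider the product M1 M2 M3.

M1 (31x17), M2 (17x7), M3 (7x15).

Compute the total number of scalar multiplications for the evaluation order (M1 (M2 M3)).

9690

(M2 M3): 17×7 by 7×15 → 17×15, cost 17·7·15 = 1785
(M1 (M2 M3)): 31×17 by 17×15 → 31×15, cost 31·17·15 = 7905; cumulative 9690
Total: 9690 scalar multiplications.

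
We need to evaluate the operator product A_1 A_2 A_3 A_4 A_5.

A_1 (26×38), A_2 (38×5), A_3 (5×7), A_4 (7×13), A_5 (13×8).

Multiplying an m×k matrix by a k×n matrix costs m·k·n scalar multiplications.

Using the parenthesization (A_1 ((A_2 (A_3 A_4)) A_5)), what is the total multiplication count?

(A_3 A_4): 5×7 by 7×13 → 5×13, cost 5·7·13 = 455
(A_2 (A_3 A_4)): 38×5 by 5×13 → 38×13, cost 38·5·13 = 2470; cumulative 2925
((A_2 (A_3 A_4)) A_5): 38×13 by 13×8 → 38×8, cost 38·13·8 = 3952; cumulative 6877
(A_1 ((A_2 (A_3 A_4)) A_5)): 26×38 by 38×8 → 26×8, cost 26·38·8 = 7904; cumulative 14781
Total: 14781 scalar multiplications.

14781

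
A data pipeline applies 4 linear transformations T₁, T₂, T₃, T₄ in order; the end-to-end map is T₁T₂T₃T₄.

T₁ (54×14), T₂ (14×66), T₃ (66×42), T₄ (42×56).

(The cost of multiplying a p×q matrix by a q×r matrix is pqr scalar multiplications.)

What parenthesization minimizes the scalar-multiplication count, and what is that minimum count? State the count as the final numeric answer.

114072

Adjacent pairs: T₁T₂ = 54·14·66 = 49896; T₂T₃ = 14·66·42 = 38808; T₃T₄ = 66·42·56 = 155232.
Length 3: T₁..T₃: k=1: 0+38808+54·14·42=70560; k=2: 49896+0+54·66·42=199584 → min 70560 | T₂..T₄: k=2: 0+155232+14·66·56=206976; k=3: 38808+0+14·42·56=71736 → min 71736.
Length 4: T₁..T₄: k=1: 0+71736+54·14·56=114072; k=2: 49896+155232+54·66·56=404712; k=3: 70560+0+54·42·56=197568 → min 114072.
Optimal parenthesization: (T₁((T₂T₃)T₄)) with cost 114072.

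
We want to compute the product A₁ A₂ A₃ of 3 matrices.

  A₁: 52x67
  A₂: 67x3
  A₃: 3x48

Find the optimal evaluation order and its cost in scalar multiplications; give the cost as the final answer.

17940

(A₁ (A₂ A₃)): cost 176880.
((A₁ A₂) A₃): cost 17940.
Optimal: ((A₁ A₂) A₃) with cost 17940.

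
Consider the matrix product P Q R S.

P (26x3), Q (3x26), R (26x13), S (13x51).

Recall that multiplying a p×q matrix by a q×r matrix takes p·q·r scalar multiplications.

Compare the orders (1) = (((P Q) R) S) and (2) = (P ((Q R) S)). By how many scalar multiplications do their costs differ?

21073

Order (1) = (((P Q) R) S): (P Q): 26×3 by 3×26 → 26×26, cost 26·3·26 = 2028; ((P Q) R): 26×26 by 26×13 → 26×13, cost 26·26·13 = 8788; cumulative 10816; (((P Q) R) S): 26×13 by 13×51 → 26×51, cost 26·13·51 = 17238; cumulative 28054. Total 28054.
Order (2) = (P ((Q R) S)): (Q R): 3×26 by 26×13 → 3×13, cost 3·26·13 = 1014; ((Q R) S): 3×13 by 13×51 → 3×51, cost 3·13·51 = 1989; cumulative 3003; (P ((Q R) S)): 26×3 by 3×51 → 26×51, cost 26·3·51 = 3978; cumulative 6981. Total 6981.
Difference: |28054 − 6981| = 21073.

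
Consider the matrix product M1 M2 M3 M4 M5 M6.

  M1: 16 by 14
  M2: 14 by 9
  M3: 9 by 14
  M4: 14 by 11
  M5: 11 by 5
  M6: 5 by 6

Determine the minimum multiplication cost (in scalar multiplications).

3630

Adjacent pairs: M1M2 = 16·14·9 = 2016; M2M3 = 14·9·14 = 1764; M3M4 = 9·14·11 = 1386; M4M5 = 14·11·5 = 770; M5M6 = 11·5·6 = 330.
Length 3: M1..M3: k=1: 0+1764+16·14·14=4900; k=2: 2016+0+16·9·14=4032 → min 4032 | M2..M4: k=2: 0+1386+14·9·11=2772; k=3: 1764+0+14·14·11=3920 → min 2772 | M3..M5: k=3: 0+770+9·14·5=1400; k=4: 1386+0+9·11·5=1881 → min 1400 | M4..M6: k=4: 0+330+14·11·6=1254; k=5: 770+0+14·5·6=1190 → min 1190.
Length 4: M1..M4: k=1: 0+2772+16·14·11=5236; k=2: 2016+1386+16·9·11=4986; k=3: 4032+0+16·14·11=6496 → min 4986 | M2..M5: k=2: 0+1400+14·9·5=2030; k=3: 1764+770+14·14·5=3514; k=4: 2772+0+14·11·5=3542 → min 2030 | M3..M6: k=3: 0+1190+9·14·6=1946; k=4: 1386+330+9·11·6=2310; k=5: 1400+0+9·5·6=1670 → min 1670.
Length 5: M1..M5: k=1: 0+2030+16·14·5=3150; k=2: 2016+1400+16·9·5=4136; k=3: 4032+770+16·14·5=5922; k=4: 4986+0+16·11·5=5866 → min 3150 | M2..M6: k=2: 0+1670+14·9·6=2426; k=3: 1764+1190+14·14·6=4130; k=4: 2772+330+14·11·6=4026; k=5: 2030+0+14·5·6=2450 → min 2426.
Length 6: M1..M6: k=1: 0+2426+16·14·6=3770; k=2: 2016+1670+16·9·6=4550; k=3: 4032+1190+16·14·6=6566; k=4: 4986+330+16·11·6=6372; k=5: 3150+0+16·5·6=3630 → min 3630.
Optimal order: ((M1 (M2 (M3 (M4 M5)))) M6) with cost 3630.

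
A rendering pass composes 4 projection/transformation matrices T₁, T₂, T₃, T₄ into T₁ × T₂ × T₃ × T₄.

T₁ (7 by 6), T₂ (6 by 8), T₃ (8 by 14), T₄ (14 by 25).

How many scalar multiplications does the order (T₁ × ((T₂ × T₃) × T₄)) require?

(T₂ × T₃): 6×8 by 8×14 → 6×14, cost 6·8·14 = 672
((T₂ × T₃) × T₄): 6×14 by 14×25 → 6×25, cost 6·14·25 = 2100; cumulative 2772
(T₁ × ((T₂ × T₃) × T₄)): 7×6 by 6×25 → 7×25, cost 7·6·25 = 1050; cumulative 3822
Total: 3822 scalar multiplications.

3822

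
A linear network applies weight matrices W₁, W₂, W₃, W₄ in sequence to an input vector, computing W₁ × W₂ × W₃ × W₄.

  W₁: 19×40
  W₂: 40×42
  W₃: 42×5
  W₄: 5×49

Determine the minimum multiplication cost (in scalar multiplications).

Adjacent pairs: W₁W₂ = 19·40·42 = 31920; W₂W₃ = 40·42·5 = 8400; W₃W₄ = 42·5·49 = 10290.
Length 3: W₁..W₃: k=1: 0+8400+19·40·5=12200; k=2: 31920+0+19·42·5=35910 → min 12200 | W₂..W₄: k=2: 0+10290+40·42·49=92610; k=3: 8400+0+40·5·49=18200 → min 18200.
Length 4: W₁..W₄: k=1: 0+18200+19·40·49=55440; k=2: 31920+10290+19·42·49=81312; k=3: 12200+0+19·5·49=16855 → min 16855.
Optimal order: ((W₁ × (W₂ × W₃)) × W₄) with cost 16855.

16855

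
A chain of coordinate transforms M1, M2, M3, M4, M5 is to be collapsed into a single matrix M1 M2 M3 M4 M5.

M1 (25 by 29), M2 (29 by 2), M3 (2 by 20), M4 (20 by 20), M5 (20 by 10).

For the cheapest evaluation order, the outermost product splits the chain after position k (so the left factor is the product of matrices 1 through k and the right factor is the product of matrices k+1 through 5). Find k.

2

Adjacent pairs: M1M2 = 25·29·2 = 1450; M2M3 = 29·2·20 = 1160; M3M4 = 2·20·20 = 800; M4M5 = 20·20·10 = 4000.
Length 3: M1..M3: k=1: 0+1160+25·29·20=15660; k=2: 1450+0+25·2·20=2450 → min 2450 | M2..M4: k=2: 0+800+29·2·20=1960; k=3: 1160+0+29·20·20=12760 → min 1960 | M3..M5: k=3: 0+4000+2·20·10=4400; k=4: 800+0+2·20·10=1200 → min 1200.
Length 4: M1..M4: k=1: 0+1960+25·29·20=16460; k=2: 1450+800+25·2·20=3250; k=3: 2450+0+25·20·20=12450 → min 3250 | M2..M5: k=2: 0+1200+29·2·10=1780; k=3: 1160+4000+29·20·10=10960; k=4: 1960+0+29·20·10=7760 → min 1780.
Top-level splits: k=1: (M1..M1)·(M2..M5) → 0+1780+25·29·10 = 9030; k=2: (M1..M2)·(M3..M5) → 1450+1200+25·2·10 = 3150; k=3: (M1..M3)·(M4..M5) → 2450+4000+25·20·10 = 11450; k=4: (M1..M4)·(M5..M5) → 3250+0+25·20·10 = 8250.
Best split is after M2, i.e. k = 2.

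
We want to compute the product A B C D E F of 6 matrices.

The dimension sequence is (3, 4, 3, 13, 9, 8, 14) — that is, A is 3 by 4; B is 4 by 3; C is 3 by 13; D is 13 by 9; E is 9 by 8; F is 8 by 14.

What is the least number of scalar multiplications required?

1011

Adjacent pairs: AB = 3·4·3 = 36; BC = 4·3·13 = 156; CD = 3·13·9 = 351; DE = 13·9·8 = 936; EF = 9·8·14 = 1008.
Length 3: A..C: k=1: 0+156+3·4·13=312; k=2: 36+0+3·3·13=153 → min 153 | B..D: k=2: 0+351+4·3·9=459; k=3: 156+0+4·13·9=624 → min 459 | C..E: k=3: 0+936+3·13·8=1248; k=4: 351+0+3·9·8=567 → min 567 | D..F: k=4: 0+1008+13·9·14=2646; k=5: 936+0+13·8·14=2392 → min 2392.
Length 4: A..D: k=1: 0+459+3·4·9=567; k=2: 36+351+3·3·9=468; k=3: 153+0+3·13·9=504 → min 468 | B..E: k=2: 0+567+4·3·8=663; k=3: 156+936+4·13·8=1508; k=4: 459+0+4·9·8=747 → min 663 | C..F: k=3: 0+2392+3·13·14=2938; k=4: 351+1008+3·9·14=1737; k=5: 567+0+3·8·14=903 → min 903.
Length 5: A..E: k=1: 0+663+3·4·8=759; k=2: 36+567+3·3·8=675; k=3: 153+936+3·13·8=1401; k=4: 468+0+3·9·8=684 → min 675 | B..F: k=2: 0+903+4·3·14=1071; k=3: 156+2392+4·13·14=3276; k=4: 459+1008+4·9·14=1971; k=5: 663+0+4·8·14=1111 → min 1071.
Length 6: A..F: k=1: 0+1071+3·4·14=1239; k=2: 36+903+3·3·14=1065; k=3: 153+2392+3·13·14=3091; k=4: 468+1008+3·9·14=1854; k=5: 675+0+3·8·14=1011 → min 1011.
Optimal order: (((A B) ((C D) E)) F) with cost 1011.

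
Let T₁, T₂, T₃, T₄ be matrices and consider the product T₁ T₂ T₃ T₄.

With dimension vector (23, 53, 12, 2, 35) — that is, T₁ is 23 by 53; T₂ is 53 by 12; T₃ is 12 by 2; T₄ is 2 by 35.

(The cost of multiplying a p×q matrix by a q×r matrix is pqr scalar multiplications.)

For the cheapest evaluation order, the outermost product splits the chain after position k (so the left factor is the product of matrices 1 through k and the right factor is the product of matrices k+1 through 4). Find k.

3

Adjacent pairs: T₁T₂ = 23·53·12 = 14628; T₂T₃ = 53·12·2 = 1272; T₃T₄ = 12·2·35 = 840.
Length 3: T₁..T₃: k=1: 0+1272+23·53·2=3710; k=2: 14628+0+23·12·2=15180 → min 3710 | T₂..T₄: k=2: 0+840+53·12·35=23100; k=3: 1272+0+53·2·35=4982 → min 4982.
Top-level splits: k=1: (T₁..T₁)·(T₂..T₄) → 0+4982+23·53·35 = 47647; k=2: (T₁..T₂)·(T₃..T₄) → 14628+840+23·12·35 = 25128; k=3: (T₁..T₃)·(T₄..T₄) → 3710+0+23·2·35 = 5320.
Best split is after T₃, i.e. k = 3.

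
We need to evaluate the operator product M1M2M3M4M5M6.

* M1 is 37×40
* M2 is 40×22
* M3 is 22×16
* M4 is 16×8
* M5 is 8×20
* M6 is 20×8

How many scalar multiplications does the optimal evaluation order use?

Adjacent pairs: M1M2 = 37·40·22 = 32560; M2M3 = 40·22·16 = 14080; M3M4 = 22·16·8 = 2816; M4M5 = 16·8·20 = 2560; M5M6 = 8·20·8 = 1280.
Length 3: M1..M3: k=1: 0+14080+37·40·16=37760; k=2: 32560+0+37·22·16=45584 → min 37760 | M2..M4: k=2: 0+2816+40·22·8=9856; k=3: 14080+0+40·16·8=19200 → min 9856 | M3..M5: k=3: 0+2560+22·16·20=9600; k=4: 2816+0+22·8·20=6336 → min 6336 | M4..M6: k=4: 0+1280+16·8·8=2304; k=5: 2560+0+16·20·8=5120 → min 2304.
Length 4: M1..M4: k=1: 0+9856+37·40·8=21696; k=2: 32560+2816+37·22·8=41888; k=3: 37760+0+37·16·8=42496 → min 21696 | M2..M5: k=2: 0+6336+40·22·20=23936; k=3: 14080+2560+40·16·20=29440; k=4: 9856+0+40·8·20=16256 → min 16256 | M3..M6: k=3: 0+2304+22·16·8=5120; k=4: 2816+1280+22·8·8=5504; k=5: 6336+0+22·20·8=9856 → min 5120.
Length 5: M1..M5: k=1: 0+16256+37·40·20=45856; k=2: 32560+6336+37·22·20=55176; k=3: 37760+2560+37·16·20=52160; k=4: 21696+0+37·8·20=27616 → min 27616 | M2..M6: k=2: 0+5120+40·22·8=12160; k=3: 14080+2304+40·16·8=21504; k=4: 9856+1280+40·8·8=13696; k=5: 16256+0+40·20·8=22656 → min 12160.
Length 6: M1..M6: k=1: 0+12160+37·40·8=24000; k=2: 32560+5120+37·22·8=44192; k=3: 37760+2304+37·16·8=44800; k=4: 21696+1280+37·8·8=25344; k=5: 27616+0+37·20·8=33536 → min 24000.
Optimal order: (M1(M2(M3(M4(M5M6))))) with cost 24000.

24000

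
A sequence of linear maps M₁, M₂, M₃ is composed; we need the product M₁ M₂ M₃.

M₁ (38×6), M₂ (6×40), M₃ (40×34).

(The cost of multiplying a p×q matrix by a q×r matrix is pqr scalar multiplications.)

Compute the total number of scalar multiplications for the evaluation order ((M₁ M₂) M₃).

(M₁ M₂): 38×6 by 6×40 → 38×40, cost 38·6·40 = 9120
((M₁ M₂) M₃): 38×40 by 40×34 → 38×34, cost 38·40·34 = 51680; cumulative 60800
Total: 60800 scalar multiplications.

60800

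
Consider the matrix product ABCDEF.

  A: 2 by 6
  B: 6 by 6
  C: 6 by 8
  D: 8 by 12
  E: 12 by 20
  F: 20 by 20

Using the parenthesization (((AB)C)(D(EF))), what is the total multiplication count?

7208

(AB): 2×6 by 6×6 → 2×6, cost 2·6·6 = 72
((AB)C): 2×6 by 6×8 → 2×8, cost 2·6·8 = 96; cumulative 168
(EF): 12×20 by 20×20 → 12×20, cost 12·20·20 = 4800
(D(EF)): 8×12 by 12×20 → 8×20, cost 8·12·20 = 1920; cumulative 6720
(((AB)C)(D(EF))): 2×8 by 8×20 → 2×20, cost 2·8·20 = 320; cumulative 7208
Total: 7208 scalar multiplications.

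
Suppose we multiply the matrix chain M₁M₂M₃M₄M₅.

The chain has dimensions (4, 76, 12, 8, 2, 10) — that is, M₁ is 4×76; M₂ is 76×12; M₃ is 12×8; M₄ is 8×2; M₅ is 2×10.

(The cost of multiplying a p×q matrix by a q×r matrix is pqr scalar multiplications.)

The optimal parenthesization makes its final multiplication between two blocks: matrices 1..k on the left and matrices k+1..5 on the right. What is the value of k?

Adjacent pairs: M₁M₂ = 4·76·12 = 3648; M₂M₃ = 76·12·8 = 7296; M₃M₄ = 12·8·2 = 192; M₄M₅ = 8·2·10 = 160.
Length 3: M₁..M₃: k=1: 0+7296+4·76·8=9728; k=2: 3648+0+4·12·8=4032 → min 4032 | M₂..M₄: k=2: 0+192+76·12·2=2016; k=3: 7296+0+76·8·2=8512 → min 2016 | M₃..M₅: k=3: 0+160+12·8·10=1120; k=4: 192+0+12·2·10=432 → min 432.
Length 4: M₁..M₄: k=1: 0+2016+4·76·2=2624; k=2: 3648+192+4·12·2=3936; k=3: 4032+0+4·8·2=4096 → min 2624 | M₂..M₅: k=2: 0+432+76·12·10=9552; k=3: 7296+160+76·8·10=13536; k=4: 2016+0+76·2·10=3536 → min 3536.
Top-level splits: k=1: (M₁..M₁)·(M₂..M₅) → 0+3536+4·76·10 = 6576; k=2: (M₁..M₂)·(M₃..M₅) → 3648+432+4·12·10 = 4560; k=3: (M₁..M₃)·(M₄..M₅) → 4032+160+4·8·10 = 4512; k=4: (M₁..M₄)·(M₅..M₅) → 2624+0+4·2·10 = 2704.
Best split is after M₄, i.e. k = 4.

4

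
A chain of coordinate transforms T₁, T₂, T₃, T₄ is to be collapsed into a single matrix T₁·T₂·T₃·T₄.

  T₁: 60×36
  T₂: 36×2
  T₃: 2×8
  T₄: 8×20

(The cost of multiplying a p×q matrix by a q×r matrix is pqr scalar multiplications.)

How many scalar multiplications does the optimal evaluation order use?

Adjacent pairs: T₁T₂ = 60·36·2 = 4320; T₂T₃ = 36·2·8 = 576; T₃T₄ = 2·8·20 = 320.
Length 3: T₁..T₃: k=1: 0+576+60·36·8=17856; k=2: 4320+0+60·2·8=5280 → min 5280 | T₂..T₄: k=2: 0+320+36·2·20=1760; k=3: 576+0+36·8·20=6336 → min 1760.
Length 4: T₁..T₄: k=1: 0+1760+60·36·20=44960; k=2: 4320+320+60·2·20=7040; k=3: 5280+0+60·8·20=14880 → min 7040.
Optimal order: ((T₁·T₂)·(T₃·T₄)) with cost 7040.

7040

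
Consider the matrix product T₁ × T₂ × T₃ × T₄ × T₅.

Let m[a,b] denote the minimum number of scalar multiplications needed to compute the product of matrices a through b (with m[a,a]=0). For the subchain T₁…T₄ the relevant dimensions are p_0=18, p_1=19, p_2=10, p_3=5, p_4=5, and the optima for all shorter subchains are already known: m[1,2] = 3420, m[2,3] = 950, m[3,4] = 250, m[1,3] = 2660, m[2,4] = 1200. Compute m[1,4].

2910

m[1,4] = min over k∈[1,3] of m[1,k]+m[k+1,4]+p_{0}·p_k·p_{4}.
k=1: 0 + 1200 + 18·19·5 = 2910; k=2: 3420 + 250 + 18·10·5 = 4570; k=3: 2660 + 0 + 18·5·5 = 3110.
Minimum: 2910 at k=1.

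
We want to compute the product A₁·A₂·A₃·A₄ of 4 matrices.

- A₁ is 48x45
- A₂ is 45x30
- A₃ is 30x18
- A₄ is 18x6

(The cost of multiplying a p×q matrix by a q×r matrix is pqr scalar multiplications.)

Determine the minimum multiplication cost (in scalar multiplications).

24300

Adjacent pairs: A₁A₂ = 48·45·30 = 64800; A₂A₃ = 45·30·18 = 24300; A₃A₄ = 30·18·6 = 3240.
Length 3: A₁..A₃: k=1: 0+24300+48·45·18=63180; k=2: 64800+0+48·30·18=90720 → min 63180 | A₂..A₄: k=2: 0+3240+45·30·6=11340; k=3: 24300+0+45·18·6=29160 → min 11340.
Length 4: A₁..A₄: k=1: 0+11340+48·45·6=24300; k=2: 64800+3240+48·30·6=76680; k=3: 63180+0+48·18·6=68364 → min 24300.
Optimal order: (A₁·(A₂·(A₃·A₄))) with cost 24300.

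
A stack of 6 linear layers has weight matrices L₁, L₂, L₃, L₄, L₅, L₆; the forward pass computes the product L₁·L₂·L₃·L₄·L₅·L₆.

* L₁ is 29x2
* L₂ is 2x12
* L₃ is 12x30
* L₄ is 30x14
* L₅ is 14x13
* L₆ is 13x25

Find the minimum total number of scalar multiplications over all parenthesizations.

Adjacent pairs: L₁L₂ = 29·2·12 = 696; L₂L₃ = 2·12·30 = 720; L₃L₄ = 12·30·14 = 5040; L₄L₅ = 30·14·13 = 5460; L₅L₆ = 14·13·25 = 4550.
Length 3: L₁..L₃: k=1: 0+720+29·2·30=2460; k=2: 696+0+29·12·30=11136 → min 2460 | L₂..L₄: k=2: 0+5040+2·12·14=5376; k=3: 720+0+2·30·14=1560 → min 1560 | L₃..L₅: k=3: 0+5460+12·30·13=10140; k=4: 5040+0+12·14·13=7224 → min 7224 | L₄..L₆: k=4: 0+4550+30·14·25=15050; k=5: 5460+0+30·13·25=15210 → min 15050.
Length 4: L₁..L₄: k=1: 0+1560+29·2·14=2372; k=2: 696+5040+29·12·14=10608; k=3: 2460+0+29·30·14=14640 → min 2372 | L₂..L₅: k=2: 0+7224+2·12·13=7536; k=3: 720+5460+2·30·13=6960; k=4: 1560+0+2·14·13=1924 → min 1924 | L₃..L₆: k=3: 0+15050+12·30·25=24050; k=4: 5040+4550+12·14·25=13790; k=5: 7224+0+12·13·25=11124 → min 11124.
Length 5: L₁..L₅: k=1: 0+1924+29·2·13=2678; k=2: 696+7224+29·12·13=12444; k=3: 2460+5460+29·30·13=19230; k=4: 2372+0+29·14·13=7650 → min 2678 | L₂..L₆: k=2: 0+11124+2·12·25=11724; k=3: 720+15050+2·30·25=17270; k=4: 1560+4550+2·14·25=6810; k=5: 1924+0+2·13·25=2574 → min 2574.
Length 6: L₁..L₆: k=1: 0+2574+29·2·25=4024; k=2: 696+11124+29·12·25=20520; k=3: 2460+15050+29·30·25=39260; k=4: 2372+4550+29·14·25=17072; k=5: 2678+0+29·13·25=12103 → min 4024.
Optimal order: (L₁·((((L₂·L₃)·L₄)·L₅)·L₆)) with cost 4024.

4024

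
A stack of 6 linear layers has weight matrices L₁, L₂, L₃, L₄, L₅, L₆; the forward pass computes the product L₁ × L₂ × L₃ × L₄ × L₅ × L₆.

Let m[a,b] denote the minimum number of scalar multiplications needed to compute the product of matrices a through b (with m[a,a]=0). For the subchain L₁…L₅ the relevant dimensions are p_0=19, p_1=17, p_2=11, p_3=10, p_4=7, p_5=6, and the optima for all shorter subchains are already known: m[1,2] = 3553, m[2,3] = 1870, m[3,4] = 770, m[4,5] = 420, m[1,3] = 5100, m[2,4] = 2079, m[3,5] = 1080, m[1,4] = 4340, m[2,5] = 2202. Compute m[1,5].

4140

m[1,5] = min over k∈[1,4] of m[1,k]+m[k+1,5]+p_{0}·p_k·p_{5}.
k=1: 0 + 2202 + 19·17·6 = 4140; k=2: 3553 + 1080 + 19·11·6 = 5887; k=3: 5100 + 420 + 19·10·6 = 6660; k=4: 4340 + 0 + 19·7·6 = 5138.
Minimum: 4140 at k=1.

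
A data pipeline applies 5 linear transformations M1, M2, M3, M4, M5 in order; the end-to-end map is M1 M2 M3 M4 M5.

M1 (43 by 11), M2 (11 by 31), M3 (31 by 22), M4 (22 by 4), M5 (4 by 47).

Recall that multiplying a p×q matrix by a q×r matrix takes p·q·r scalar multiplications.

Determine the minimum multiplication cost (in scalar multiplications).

Adjacent pairs: M1M2 = 43·11·31 = 14663; M2M3 = 11·31·22 = 7502; M3M4 = 31·22·4 = 2728; M4M5 = 22·4·47 = 4136.
Length 3: M1..M3: k=1: 0+7502+43·11·22=17908; k=2: 14663+0+43·31·22=43989 → min 17908 | M2..M4: k=2: 0+2728+11·31·4=4092; k=3: 7502+0+11·22·4=8470 → min 4092 | M3..M5: k=3: 0+4136+31·22·47=36190; k=4: 2728+0+31·4·47=8556 → min 8556.
Length 4: M1..M4: k=1: 0+4092+43·11·4=5984; k=2: 14663+2728+43·31·4=22723; k=3: 17908+0+43·22·4=21692 → min 5984 | M2..M5: k=2: 0+8556+11·31·47=24583; k=3: 7502+4136+11·22·47=23012; k=4: 4092+0+11·4·47=6160 → min 6160.
Length 5: M1..M5: k=1: 0+6160+43·11·47=28391; k=2: 14663+8556+43·31·47=85870; k=3: 17908+4136+43·22·47=66506; k=4: 5984+0+43·4·47=14068 → min 14068.
Optimal order: ((M1 (M2 (M3 M4))) M5) with cost 14068.

14068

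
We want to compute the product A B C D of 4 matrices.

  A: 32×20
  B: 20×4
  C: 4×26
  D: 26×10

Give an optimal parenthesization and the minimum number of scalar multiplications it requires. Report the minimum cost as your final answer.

Adjacent pairs: AB = 32·20·4 = 2560; BC = 20·4·26 = 2080; CD = 4·26·10 = 1040.
Length 3: A..C: k=1: 0+2080+32·20·26=18720; k=2: 2560+0+32·4·26=5888 → min 5888 | B..D: k=2: 0+1040+20·4·10=1840; k=3: 2080+0+20·26·10=7280 → min 1840.
Length 4: A..D: k=1: 0+1840+32·20·10=8240; k=2: 2560+1040+32·4·10=4880; k=3: 5888+0+32·26·10=14208 → min 4880.
Optimal parenthesization: ((A B) (C D)) with cost 4880.

4880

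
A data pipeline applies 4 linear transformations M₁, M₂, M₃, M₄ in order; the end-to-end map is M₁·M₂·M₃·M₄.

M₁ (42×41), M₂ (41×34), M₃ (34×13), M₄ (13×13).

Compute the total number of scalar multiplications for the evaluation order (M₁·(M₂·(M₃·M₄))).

46254

(M₃·M₄): 34×13 by 13×13 → 34×13, cost 34·13·13 = 5746
(M₂·(M₃·M₄)): 41×34 by 34×13 → 41×13, cost 41·34·13 = 18122; cumulative 23868
(M₁·(M₂·(M₃·M₄))): 42×41 by 41×13 → 42×13, cost 42·41·13 = 22386; cumulative 46254
Total: 46254 scalar multiplications.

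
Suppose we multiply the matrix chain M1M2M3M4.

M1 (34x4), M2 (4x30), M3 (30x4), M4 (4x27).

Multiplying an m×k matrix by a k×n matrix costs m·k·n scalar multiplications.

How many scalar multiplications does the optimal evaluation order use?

Adjacent pairs: M1M2 = 34·4·30 = 4080; M2M3 = 4·30·4 = 480; M3M4 = 30·4·27 = 3240.
Length 3: M1..M3: k=1: 0+480+34·4·4=1024; k=2: 4080+0+34·30·4=8160 → min 1024 | M2..M4: k=2: 0+3240+4·30·27=6480; k=3: 480+0+4·4·27=912 → min 912.
Length 4: M1..M4: k=1: 0+912+34·4·27=4584; k=2: 4080+3240+34·30·27=34860; k=3: 1024+0+34·4·27=4696 → min 4584.
Optimal order: (M1((M2M3)M4)) with cost 4584.

4584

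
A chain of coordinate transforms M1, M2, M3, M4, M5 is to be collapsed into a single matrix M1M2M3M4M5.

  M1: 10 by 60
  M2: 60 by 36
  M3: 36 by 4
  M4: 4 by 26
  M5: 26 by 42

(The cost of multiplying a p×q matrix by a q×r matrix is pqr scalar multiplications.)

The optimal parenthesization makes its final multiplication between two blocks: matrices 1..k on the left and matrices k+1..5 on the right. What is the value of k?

Adjacent pairs: M1M2 = 10·60·36 = 21600; M2M3 = 60·36·4 = 8640; M3M4 = 36·4·26 = 3744; M4M5 = 4·26·42 = 4368.
Length 3: M1..M3: k=1: 0+8640+10·60·4=11040; k=2: 21600+0+10·36·4=23040 → min 11040 | M2..M4: k=2: 0+3744+60·36·26=59904; k=3: 8640+0+60·4·26=14880 → min 14880 | M3..M5: k=3: 0+4368+36·4·42=10416; k=4: 3744+0+36·26·42=43056 → min 10416.
Length 4: M1..M4: k=1: 0+14880+10·60·26=30480; k=2: 21600+3744+10·36·26=34704; k=3: 11040+0+10·4·26=12080 → min 12080 | M2..M5: k=2: 0+10416+60·36·42=101136; k=3: 8640+4368+60·4·42=23088; k=4: 14880+0+60·26·42=80400 → min 23088.
Top-level splits: k=1: (M1..M1)·(M2..M5) → 0+23088+10·60·42 = 48288; k=2: (M1..M2)·(M3..M5) → 21600+10416+10·36·42 = 47136; k=3: (M1..M3)·(M4..M5) → 11040+4368+10·4·42 = 17088; k=4: (M1..M4)·(M5..M5) → 12080+0+10·26·42 = 23000.
Best split is after M3, i.e. k = 3.

3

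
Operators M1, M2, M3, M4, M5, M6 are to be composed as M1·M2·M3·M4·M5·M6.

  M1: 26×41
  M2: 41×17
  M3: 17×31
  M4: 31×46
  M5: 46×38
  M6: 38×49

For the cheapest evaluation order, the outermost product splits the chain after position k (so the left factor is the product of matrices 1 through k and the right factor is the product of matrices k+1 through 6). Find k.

2

Adjacent pairs: M1M2 = 26·41·17 = 18122; M2M3 = 41·17·31 = 21607; M3M4 = 17·31·46 = 24242; M4M5 = 31·46·38 = 54188; M5M6 = 46·38·49 = 85652.
Length 3: M1..M3: k=1: 0+21607+26·41·31=54653; k=2: 18122+0+26·17·31=31824 → min 31824 | M2..M4: k=2: 0+24242+41·17·46=56304; k=3: 21607+0+41·31·46=80073 → min 56304 | M3..M5: k=3: 0+54188+17·31·38=74214; k=4: 24242+0+17·46·38=53958 → min 53958 | M4..M6: k=4: 0+85652+31·46·49=155526; k=5: 54188+0+31·38·49=111910 → min 111910.
Length 4: M1..M4: k=1: 0+56304+26·41·46=105340; k=2: 18122+24242+26·17·46=62696; k=3: 31824+0+26·31·46=68900 → min 62696 | M2..M5: k=2: 0+53958+41·17·38=80444; k=3: 21607+54188+41·31·38=124093; k=4: 56304+0+41·46·38=127972 → min 80444 | M3..M6: k=3: 0+111910+17·31·49=137733; k=4: 24242+85652+17·46·49=148212; k=5: 53958+0+17·38·49=85612 → min 85612.
Length 5: M1..M5: k=1: 0+80444+26·41·38=120952; k=2: 18122+53958+26·17·38=88876; k=3: 31824+54188+26·31·38=116640; k=4: 62696+0+26·46·38=108144 → min 88876 | M2..M6: k=2: 0+85612+41·17·49=119765; k=3: 21607+111910+41·31·49=195796; k=4: 56304+85652+41·46·49=234370; k=5: 80444+0+41·38·49=156786 → min 119765.
Top-level splits: k=1: (M1..M1)·(M2..M6) → 0+119765+26·41·49 = 171999; k=2: (M1..M2)·(M3..M6) → 18122+85612+26·17·49 = 125392; k=3: (M1..M3)·(M4..M6) → 31824+111910+26·31·49 = 183228; k=4: (M1..M4)·(M5..M6) → 62696+85652+26·46·49 = 206952; k=5: (M1..M5)·(M6..M6) → 88876+0+26·38·49 = 137288.
Best split is after M2, i.e. k = 2.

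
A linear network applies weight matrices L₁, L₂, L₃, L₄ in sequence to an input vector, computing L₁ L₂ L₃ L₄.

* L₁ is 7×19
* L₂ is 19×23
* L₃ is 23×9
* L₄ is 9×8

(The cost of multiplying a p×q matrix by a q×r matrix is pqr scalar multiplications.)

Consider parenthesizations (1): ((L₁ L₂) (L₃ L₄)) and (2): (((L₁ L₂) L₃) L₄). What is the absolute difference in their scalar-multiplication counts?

Order (1) = ((L₁ L₂) (L₃ L₄)): (L₁ L₂): 7×19 by 19×23 → 7×23, cost 7·19·23 = 3059; (L₃ L₄): 23×9 by 9×8 → 23×8, cost 23·9·8 = 1656; ((L₁ L₂) (L₃ L₄)): 7×23 by 23×8 → 7×8, cost 7·23·8 = 1288; cumulative 6003. Total 6003.
Order (2) = (((L₁ L₂) L₃) L₄): (L₁ L₂): 7×19 by 19×23 → 7×23, cost 7·19·23 = 3059; ((L₁ L₂) L₃): 7×23 by 23×9 → 7×9, cost 7·23·9 = 1449; cumulative 4508; (((L₁ L₂) L₃) L₄): 7×9 by 9×8 → 7×8, cost 7·9·8 = 504; cumulative 5012. Total 5012.
Difference: |6003 − 5012| = 991.

991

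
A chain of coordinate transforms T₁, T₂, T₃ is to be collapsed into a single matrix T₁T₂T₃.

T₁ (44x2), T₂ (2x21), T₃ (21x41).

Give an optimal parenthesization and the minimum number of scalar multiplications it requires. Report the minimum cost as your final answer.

(T₁(T₂T₃)): cost 5330.
((T₁T₂)T₃): cost 39732.
Optimal: (T₁(T₂T₃)) with cost 5330.

5330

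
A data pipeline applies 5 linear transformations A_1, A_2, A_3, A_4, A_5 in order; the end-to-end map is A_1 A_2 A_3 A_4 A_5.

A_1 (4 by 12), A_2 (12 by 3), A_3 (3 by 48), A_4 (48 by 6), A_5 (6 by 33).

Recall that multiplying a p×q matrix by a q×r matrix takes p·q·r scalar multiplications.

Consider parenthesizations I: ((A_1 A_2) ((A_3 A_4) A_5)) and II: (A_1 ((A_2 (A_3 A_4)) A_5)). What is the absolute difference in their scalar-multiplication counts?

3042

Order I = ((A_1 A_2) ((A_3 A_4) A_5)): (A_1 A_2): 4×12 by 12×3 → 4×3, cost 4·12·3 = 144; (A_3 A_4): 3×48 by 48×6 → 3×6, cost 3·48·6 = 864; ((A_3 A_4) A_5): 3×6 by 6×33 → 3×33, cost 3·6·33 = 594; cumulative 1458; ((A_1 A_2) ((A_3 A_4) A_5)): 4×3 by 3×33 → 4×33, cost 4·3·33 = 396; cumulative 1998. Total 1998.
Order II = (A_1 ((A_2 (A_3 A_4)) A_5)): (A_3 A_4): 3×48 by 48×6 → 3×6, cost 3·48·6 = 864; (A_2 (A_3 A_4)): 12×3 by 3×6 → 12×6, cost 12·3·6 = 216; cumulative 1080; ((A_2 (A_3 A_4)) A_5): 12×6 by 6×33 → 12×33, cost 12·6·33 = 2376; cumulative 3456; (A_1 ((A_2 (A_3 A_4)) A_5)): 4×12 by 12×33 → 4×33, cost 4·12·33 = 1584; cumulative 5040. Total 5040.
Difference: |1998 − 5040| = 3042.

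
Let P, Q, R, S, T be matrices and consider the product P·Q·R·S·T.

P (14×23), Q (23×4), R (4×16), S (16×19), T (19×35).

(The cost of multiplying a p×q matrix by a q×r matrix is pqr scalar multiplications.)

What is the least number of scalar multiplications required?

7124

Adjacent pairs: PQ = 14·23·4 = 1288; QR = 23·4·16 = 1472; RS = 4·16·19 = 1216; ST = 16·19·35 = 10640.
Length 3: P..R: k=1: 0+1472+14·23·16=6624; k=2: 1288+0+14·4·16=2184 → min 2184 | Q..S: k=2: 0+1216+23·4·19=2964; k=3: 1472+0+23·16·19=8464 → min 2964 | R..T: k=3: 0+10640+4·16·35=12880; k=4: 1216+0+4·19·35=3876 → min 3876.
Length 4: P..S: k=1: 0+2964+14·23·19=9082; k=2: 1288+1216+14·4·19=3568; k=3: 2184+0+14·16·19=6440 → min 3568 | Q..T: k=2: 0+3876+23·4·35=7096; k=3: 1472+10640+23·16·35=24992; k=4: 2964+0+23·19·35=18259 → min 7096.
Length 5: P..T: k=1: 0+7096+14·23·35=18366; k=2: 1288+3876+14·4·35=7124; k=3: 2184+10640+14·16·35=20664; k=4: 3568+0+14·19·35=12878 → min 7124.
Optimal order: ((P·Q)·((R·S)·T)) with cost 7124.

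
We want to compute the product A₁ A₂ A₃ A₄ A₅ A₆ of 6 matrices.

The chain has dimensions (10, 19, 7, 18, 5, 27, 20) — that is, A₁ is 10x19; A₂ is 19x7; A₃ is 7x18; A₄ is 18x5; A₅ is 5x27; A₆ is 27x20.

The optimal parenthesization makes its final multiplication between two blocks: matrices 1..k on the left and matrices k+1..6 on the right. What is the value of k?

Adjacent pairs: A₁A₂ = 10·19·7 = 1330; A₂A₃ = 19·7·18 = 2394; A₃A₄ = 7·18·5 = 630; A₄A₅ = 18·5·27 = 2430; A₅A₆ = 5·27·20 = 2700.
Length 3: A₁..A₃: k=1: 0+2394+10·19·18=5814; k=2: 1330+0+10·7·18=2590 → min 2590 | A₂..A₄: k=2: 0+630+19·7·5=1295; k=3: 2394+0+19·18·5=4104 → min 1295 | A₃..A₅: k=3: 0+2430+7·18·27=5832; k=4: 630+0+7·5·27=1575 → min 1575 | A₄..A₆: k=4: 0+2700+18·5·20=4500; k=5: 2430+0+18·27·20=12150 → min 4500.
Length 4: A₁..A₄: k=1: 0+1295+10·19·5=2245; k=2: 1330+630+10·7·5=2310; k=3: 2590+0+10·18·5=3490 → min 2245 | A₂..A₅: k=2: 0+1575+19·7·27=5166; k=3: 2394+2430+19·18·27=14058; k=4: 1295+0+19·5·27=3860 → min 3860 | A₃..A₆: k=3: 0+4500+7·18·20=7020; k=4: 630+2700+7·5·20=4030; k=5: 1575+0+7·27·20=5355 → min 4030.
Length 5: A₁..A₅: k=1: 0+3860+10·19·27=8990; k=2: 1330+1575+10·7·27=4795; k=3: 2590+2430+10·18·27=9880; k=4: 2245+0+10·5·27=3595 → min 3595 | A₂..A₆: k=2: 0+4030+19·7·20=6690; k=3: 2394+4500+19·18·20=13734; k=4: 1295+2700+19·5·20=5895; k=5: 3860+0+19·27·20=14120 → min 5895.
Top-level splits: k=1: (A₁..A₁)·(A₂..A₆) → 0+5895+10·19·20 = 9695; k=2: (A₁..A₂)·(A₃..A₆) → 1330+4030+10·7·20 = 6760; k=3: (A₁..A₃)·(A₄..A₆) → 2590+4500+10·18·20 = 10690; k=4: (A₁..A₄)·(A₅..A₆) → 2245+2700+10·5·20 = 5945; k=5: (A₁..A₅)·(A₆..A₆) → 3595+0+10·27·20 = 8995.
Best split is after A₄, i.e. k = 4.

4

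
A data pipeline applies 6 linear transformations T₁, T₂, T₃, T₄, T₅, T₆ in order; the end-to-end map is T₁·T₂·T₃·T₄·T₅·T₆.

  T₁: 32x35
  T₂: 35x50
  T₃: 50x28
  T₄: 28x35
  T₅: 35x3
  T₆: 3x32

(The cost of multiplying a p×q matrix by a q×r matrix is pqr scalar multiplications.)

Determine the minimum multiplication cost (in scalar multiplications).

Adjacent pairs: T₁T₂ = 32·35·50 = 56000; T₂T₃ = 35·50·28 = 49000; T₃T₄ = 50·28·35 = 49000; T₄T₅ = 28·35·3 = 2940; T₅T₆ = 35·3·32 = 3360.
Length 3: T₁..T₃: k=1: 0+49000+32·35·28=80360; k=2: 56000+0+32·50·28=100800 → min 80360 | T₂..T₄: k=2: 0+49000+35·50·35=110250; k=3: 49000+0+35·28·35=83300 → min 83300 | T₃..T₅: k=3: 0+2940+50·28·3=7140; k=4: 49000+0+50·35·3=54250 → min 7140 | T₄..T₆: k=4: 0+3360+28·35·32=34720; k=5: 2940+0+28·3·32=5628 → min 5628.
Length 4: T₁..T₄: k=1: 0+83300+32·35·35=122500; k=2: 56000+49000+32·50·35=161000; k=3: 80360+0+32·28·35=111720 → min 111720 | T₂..T₅: k=2: 0+7140+35·50·3=12390; k=3: 49000+2940+35·28·3=54880; k=4: 83300+0+35·35·3=86975 → min 12390 | T₃..T₆: k=3: 0+5628+50·28·32=50428; k=4: 49000+3360+50·35·32=108360; k=5: 7140+0+50·3·32=11940 → min 11940.
Length 5: T₁..T₅: k=1: 0+12390+32·35·3=15750; k=2: 56000+7140+32·50·3=67940; k=3: 80360+2940+32·28·3=85988; k=4: 111720+0+32·35·3=115080 → min 15750 | T₂..T₆: k=2: 0+11940+35·50·32=67940; k=3: 49000+5628+35·28·32=85988; k=4: 83300+3360+35·35·32=125860; k=5: 12390+0+35·3·32=15750 → min 15750.
Length 6: T₁..T₆: k=1: 0+15750+32·35·32=51590; k=2: 56000+11940+32·50·32=119140; k=3: 80360+5628+32·28·32=114660; k=4: 111720+3360+32·35·32=150920; k=5: 15750+0+32·3·32=18822 → min 18822.
Optimal order: ((T₁·(T₂·(T₃·(T₄·T₅))))·T₆) with cost 18822.

18822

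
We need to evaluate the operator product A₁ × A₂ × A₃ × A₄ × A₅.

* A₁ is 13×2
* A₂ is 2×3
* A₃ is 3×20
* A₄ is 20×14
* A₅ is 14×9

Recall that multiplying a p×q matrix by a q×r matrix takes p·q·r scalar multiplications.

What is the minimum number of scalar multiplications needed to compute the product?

1166

Adjacent pairs: A₁A₂ = 13·2·3 = 78; A₂A₃ = 2·3·20 = 120; A₃A₄ = 3·20·14 = 840; A₄A₅ = 20·14·9 = 2520.
Length 3: A₁..A₃: k=1: 0+120+13·2·20=640; k=2: 78+0+13·3·20=858 → min 640 | A₂..A₄: k=2: 0+840+2·3·14=924; k=3: 120+0+2·20·14=680 → min 680 | A₃..A₅: k=3: 0+2520+3·20·9=3060; k=4: 840+0+3·14·9=1218 → min 1218.
Length 4: A₁..A₄: k=1: 0+680+13·2·14=1044; k=2: 78+840+13·3·14=1464; k=3: 640+0+13·20·14=4280 → min 1044 | A₂..A₅: k=2: 0+1218+2·3·9=1272; k=3: 120+2520+2·20·9=3000; k=4: 680+0+2·14·9=932 → min 932.
Length 5: A₁..A₅: k=1: 0+932+13·2·9=1166; k=2: 78+1218+13·3·9=1647; k=3: 640+2520+13·20·9=5500; k=4: 1044+0+13·14·9=2682 → min 1166.
Optimal order: (A₁ × (((A₂ × A₃) × A₄) × A₅)) with cost 1166.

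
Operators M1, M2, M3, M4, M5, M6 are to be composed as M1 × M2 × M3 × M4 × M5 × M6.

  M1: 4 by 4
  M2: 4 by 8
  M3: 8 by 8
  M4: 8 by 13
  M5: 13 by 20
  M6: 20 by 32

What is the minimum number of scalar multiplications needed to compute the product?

Adjacent pairs: M1M2 = 4·4·8 = 128; M2M3 = 4·8·8 = 256; M3M4 = 8·8·13 = 832; M4M5 = 8·13·20 = 2080; M5M6 = 13·20·32 = 8320.
Length 3: M1..M3: k=1: 0+256+4·4·8=384; k=2: 128+0+4·8·8=384 → min 384 | M2..M4: k=2: 0+832+4·8·13=1248; k=3: 256+0+4·8·13=672 → min 672 | M3..M5: k=3: 0+2080+8·8·20=3360; k=4: 832+0+8·13·20=2912 → min 2912 | M4..M6: k=4: 0+8320+8·13·32=11648; k=5: 2080+0+8·20·32=7200 → min 7200.
Length 4: M1..M4: k=1: 0+672+4·4·13=880; k=2: 128+832+4·8·13=1376; k=3: 384+0+4·8·13=800 → min 800 | M2..M5: k=2: 0+2912+4·8·20=3552; k=3: 256+2080+4·8·20=2976; k=4: 672+0+4·13·20=1712 → min 1712 | M3..M6: k=3: 0+7200+8·8·32=9248; k=4: 832+8320+8·13·32=12480; k=5: 2912+0+8·20·32=8032 → min 8032.
Length 5: M1..M5: k=1: 0+1712+4·4·20=2032; k=2: 128+2912+4·8·20=3680; k=3: 384+2080+4·8·20=3104; k=4: 800+0+4·13·20=1840 → min 1840 | M2..M6: k=2: 0+8032+4·8·32=9056; k=3: 256+7200+4·8·32=8480; k=4: 672+8320+4·13·32=10656; k=5: 1712+0+4·20·32=4272 → min 4272.
Length 6: M1..M6: k=1: 0+4272+4·4·32=4784; k=2: 128+8032+4·8·32=9184; k=3: 384+7200+4·8·32=8608; k=4: 800+8320+4·13·32=10784; k=5: 1840+0+4·20·32=4400 → min 4400.
Optimal order: ((((M1 × (M2 × M3)) × M4) × M5) × M6) with cost 4400.

4400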